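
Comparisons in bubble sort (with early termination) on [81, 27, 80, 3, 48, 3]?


Algorithm: bubble sort (with early termination)
Input: [81, 27, 80, 3, 48, 3]
Sorted: [3, 3, 27, 48, 80, 81]

15


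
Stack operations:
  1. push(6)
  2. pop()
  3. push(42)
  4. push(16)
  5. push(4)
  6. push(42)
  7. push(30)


push(6) -> [6]
pop()->6, []
push(42) -> [42]
push(16) -> [42, 16]
push(4) -> [42, 16, 4]
push(42) -> [42, 16, 4, 42]
push(30) -> [42, 16, 4, 42, 30]

Final stack: [42, 16, 4, 42, 30]


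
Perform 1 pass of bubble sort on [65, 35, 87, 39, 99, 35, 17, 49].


Initial: [65, 35, 87, 39, 99, 35, 17, 49]
Pass 1: [35, 65, 39, 87, 35, 17, 49, 99] (5 swaps)

After 1 pass: [35, 65, 39, 87, 35, 17, 49, 99]


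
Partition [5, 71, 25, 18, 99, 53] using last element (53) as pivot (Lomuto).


Pivot: 53
  5 <= 53: advance i (no swap)
  25 <= 53: swap -> [5, 25, 71, 18, 99, 53]
  18 <= 53: swap -> [5, 25, 18, 71, 99, 53]
Place pivot at 3: [5, 25, 18, 53, 99, 71]

Partitioned: [5, 25, 18, 53, 99, 71]


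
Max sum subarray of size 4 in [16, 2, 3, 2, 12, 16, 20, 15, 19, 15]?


[0:4]: 23
[1:5]: 19
[2:6]: 33
[3:7]: 50
[4:8]: 63
[5:9]: 70
[6:10]: 69

Max: 70 at [5:9]


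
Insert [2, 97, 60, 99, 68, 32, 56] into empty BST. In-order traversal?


Insert 2: root
Insert 97: R from 2
Insert 60: R from 2 -> L from 97
Insert 99: R from 2 -> R from 97
Insert 68: R from 2 -> L from 97 -> R from 60
Insert 32: R from 2 -> L from 97 -> L from 60
Insert 56: R from 2 -> L from 97 -> L from 60 -> R from 32

In-order: [2, 32, 56, 60, 68, 97, 99]


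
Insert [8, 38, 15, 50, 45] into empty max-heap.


Insert 8: [8]
Insert 38: [38, 8]
Insert 15: [38, 8, 15]
Insert 50: [50, 38, 15, 8]
Insert 45: [50, 45, 15, 8, 38]

Final heap: [50, 45, 15, 8, 38]


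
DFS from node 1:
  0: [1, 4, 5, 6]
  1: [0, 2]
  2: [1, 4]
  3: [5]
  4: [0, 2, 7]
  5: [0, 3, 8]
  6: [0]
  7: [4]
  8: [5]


Visit 1, push [2, 0]
Visit 0, push [6, 5, 4]
Visit 4, push [7, 2]
Visit 2, push []
Visit 7, push []
Visit 5, push [8, 3]
Visit 3, push []
Visit 8, push []
Visit 6, push []

DFS order: [1, 0, 4, 2, 7, 5, 3, 8, 6]


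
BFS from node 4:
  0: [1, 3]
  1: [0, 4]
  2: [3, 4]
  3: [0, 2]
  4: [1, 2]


Visit 4, enqueue [1, 2]
Visit 1, enqueue [0]
Visit 2, enqueue [3]
Visit 0, enqueue []
Visit 3, enqueue []

BFS order: [4, 1, 2, 0, 3]


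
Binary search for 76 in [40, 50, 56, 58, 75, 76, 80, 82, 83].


Step 1: lo=0, hi=8, mid=4, val=75
Step 2: lo=5, hi=8, mid=6, val=80
Step 3: lo=5, hi=5, mid=5, val=76

Found at index 5


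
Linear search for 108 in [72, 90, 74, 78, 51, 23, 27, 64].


i=0: 72!=108
i=1: 90!=108
i=2: 74!=108
i=3: 78!=108
i=4: 51!=108
i=5: 23!=108
i=6: 27!=108
i=7: 64!=108

Not found, 8 comps


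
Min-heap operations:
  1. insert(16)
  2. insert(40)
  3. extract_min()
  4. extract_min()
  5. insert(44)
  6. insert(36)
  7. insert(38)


insert(16) -> [16]
insert(40) -> [16, 40]
extract_min()->16, [40]
extract_min()->40, []
insert(44) -> [44]
insert(36) -> [36, 44]
insert(38) -> [36, 44, 38]

Final heap: [36, 44, 38]


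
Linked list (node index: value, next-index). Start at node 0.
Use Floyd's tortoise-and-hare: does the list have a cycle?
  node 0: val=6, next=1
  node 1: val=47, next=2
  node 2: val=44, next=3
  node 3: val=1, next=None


Floyd's tortoise (slow, +1) and hare (fast, +2):
  init: slow=0, fast=0
  step 1: slow=1, fast=2
  step 2: fast 2->3->None, no cycle

Cycle: no


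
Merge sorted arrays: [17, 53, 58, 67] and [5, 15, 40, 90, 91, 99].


Take 5 from B
Take 15 from B
Take 17 from A
Take 40 from B
Take 53 from A
Take 58 from A
Take 67 from A

Merged: [5, 15, 17, 40, 53, 58, 67, 90, 91, 99]


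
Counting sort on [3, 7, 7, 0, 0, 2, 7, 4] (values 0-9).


Input: [3, 7, 7, 0, 0, 2, 7, 4]
Counts: [2, 0, 1, 1, 1, 0, 0, 3, 0, 0]

Sorted: [0, 0, 2, 3, 4, 7, 7, 7]


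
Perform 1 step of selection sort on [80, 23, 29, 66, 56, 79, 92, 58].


Initial: [80, 23, 29, 66, 56, 79, 92, 58]
Step 1: min=23 at 1
  Swap: [23, 80, 29, 66, 56, 79, 92, 58]

After 1 step: [23, 80, 29, 66, 56, 79, 92, 58]


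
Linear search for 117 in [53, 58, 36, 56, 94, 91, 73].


i=0: 53!=117
i=1: 58!=117
i=2: 36!=117
i=3: 56!=117
i=4: 94!=117
i=5: 91!=117
i=6: 73!=117

Not found, 7 comps


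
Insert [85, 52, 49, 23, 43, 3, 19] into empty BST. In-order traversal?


Insert 85: root
Insert 52: L from 85
Insert 49: L from 85 -> L from 52
Insert 23: L from 85 -> L from 52 -> L from 49
Insert 43: L from 85 -> L from 52 -> L from 49 -> R from 23
Insert 3: L from 85 -> L from 52 -> L from 49 -> L from 23
Insert 19: L from 85 -> L from 52 -> L from 49 -> L from 23 -> R from 3

In-order: [3, 19, 23, 43, 49, 52, 85]


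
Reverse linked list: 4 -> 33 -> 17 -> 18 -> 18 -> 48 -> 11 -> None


Step 1: curr=4, set curr.next=prev(None) | reversed so far: 4
Step 2: curr=33, set curr.next=prev(4) | reversed so far: 33 -> 4
Step 3: curr=17, set curr.next=prev(33) | reversed so far: 17 -> 33 -> 4
Step 4: curr=18, set curr.next=prev(17) | reversed so far: 18 -> 17 -> 33 -> 4
Step 5: curr=18, set curr.next=prev(18) | reversed so far: 18 -> 18 -> 17 -> 33 -> 4
Step 6: curr=48, set curr.next=prev(18) | reversed so far: 48 -> 18 -> 18 -> 17 -> 33 -> 4
Step 7: curr=11, set curr.next=prev(48) | reversed so far: 11 -> 48 -> 18 -> 18 -> 17 -> 33 -> 4

11 -> 48 -> 18 -> 18 -> 17 -> 33 -> 4 -> None


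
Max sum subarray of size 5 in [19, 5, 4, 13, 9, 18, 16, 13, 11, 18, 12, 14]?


[0:5]: 50
[1:6]: 49
[2:7]: 60
[3:8]: 69
[4:9]: 67
[5:10]: 76
[6:11]: 70
[7:12]: 68

Max: 76 at [5:10]


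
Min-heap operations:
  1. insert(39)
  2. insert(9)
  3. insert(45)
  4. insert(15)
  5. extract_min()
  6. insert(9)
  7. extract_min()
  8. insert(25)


insert(39) -> [39]
insert(9) -> [9, 39]
insert(45) -> [9, 39, 45]
insert(15) -> [9, 15, 45, 39]
extract_min()->9, [15, 39, 45]
insert(9) -> [9, 15, 45, 39]
extract_min()->9, [15, 39, 45]
insert(25) -> [15, 25, 45, 39]

Final heap: [15, 25, 45, 39]


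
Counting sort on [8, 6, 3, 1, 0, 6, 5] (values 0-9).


Input: [8, 6, 3, 1, 0, 6, 5]
Counts: [1, 1, 0, 1, 0, 1, 2, 0, 1, 0]

Sorted: [0, 1, 3, 5, 6, 6, 8]


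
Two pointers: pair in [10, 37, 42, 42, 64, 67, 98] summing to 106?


lo=0(10)+hi=6(98)=108
lo=0(10)+hi=5(67)=77
lo=1(37)+hi=5(67)=104
lo=2(42)+hi=5(67)=109
lo=2(42)+hi=4(64)=106

Yes: 42+64=106


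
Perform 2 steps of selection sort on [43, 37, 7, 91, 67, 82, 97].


Initial: [43, 37, 7, 91, 67, 82, 97]
Step 1: min=7 at 2
  Swap: [7, 37, 43, 91, 67, 82, 97]
Step 2: min=37 at 1
  Swap: [7, 37, 43, 91, 67, 82, 97]

After 2 steps: [7, 37, 43, 91, 67, 82, 97]


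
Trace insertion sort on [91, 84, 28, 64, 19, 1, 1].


Initial: [91, 84, 28, 64, 19, 1, 1]
Insert 84: [84, 91, 28, 64, 19, 1, 1]
Insert 28: [28, 84, 91, 64, 19, 1, 1]
Insert 64: [28, 64, 84, 91, 19, 1, 1]
Insert 19: [19, 28, 64, 84, 91, 1, 1]
Insert 1: [1, 19, 28, 64, 84, 91, 1]
Insert 1: [1, 1, 19, 28, 64, 84, 91]

Sorted: [1, 1, 19, 28, 64, 84, 91]


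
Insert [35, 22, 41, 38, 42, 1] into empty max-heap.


Insert 35: [35]
Insert 22: [35, 22]
Insert 41: [41, 22, 35]
Insert 38: [41, 38, 35, 22]
Insert 42: [42, 41, 35, 22, 38]
Insert 1: [42, 41, 35, 22, 38, 1]

Final heap: [42, 41, 35, 22, 38, 1]


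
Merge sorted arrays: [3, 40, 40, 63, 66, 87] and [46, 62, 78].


Take 3 from A
Take 40 from A
Take 40 from A
Take 46 from B
Take 62 from B
Take 63 from A
Take 66 from A
Take 78 from B

Merged: [3, 40, 40, 46, 62, 63, 66, 78, 87]


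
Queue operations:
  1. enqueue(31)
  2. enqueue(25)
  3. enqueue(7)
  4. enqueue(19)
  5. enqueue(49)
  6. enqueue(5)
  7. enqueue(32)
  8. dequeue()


enqueue(31) -> [31]
enqueue(25) -> [31, 25]
enqueue(7) -> [31, 25, 7]
enqueue(19) -> [31, 25, 7, 19]
enqueue(49) -> [31, 25, 7, 19, 49]
enqueue(5) -> [31, 25, 7, 19, 49, 5]
enqueue(32) -> [31, 25, 7, 19, 49, 5, 32]
dequeue()->31, [25, 7, 19, 49, 5, 32]

Final queue: [25, 7, 19, 49, 5, 32]


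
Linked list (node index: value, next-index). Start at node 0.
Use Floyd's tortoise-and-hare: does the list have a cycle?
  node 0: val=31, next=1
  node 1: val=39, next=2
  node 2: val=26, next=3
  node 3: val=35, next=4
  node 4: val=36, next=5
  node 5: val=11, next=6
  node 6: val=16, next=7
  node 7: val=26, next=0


Floyd's tortoise (slow, +1) and hare (fast, +2):
  init: slow=0, fast=0
  step 1: slow=1, fast=2
  step 2: slow=2, fast=4
  step 3: slow=3, fast=6
  step 4: slow=4, fast=0
  step 5: slow=5, fast=2
  step 6: slow=6, fast=4
  step 7: slow=7, fast=6
  step 8: slow=0, fast=0
  slow == fast at node 0: cycle detected

Cycle: yes


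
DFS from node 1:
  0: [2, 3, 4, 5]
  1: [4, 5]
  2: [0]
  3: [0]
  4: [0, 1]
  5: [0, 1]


Visit 1, push [5, 4]
Visit 4, push [0]
Visit 0, push [5, 3, 2]
Visit 2, push []
Visit 3, push []
Visit 5, push []

DFS order: [1, 4, 0, 2, 3, 5]


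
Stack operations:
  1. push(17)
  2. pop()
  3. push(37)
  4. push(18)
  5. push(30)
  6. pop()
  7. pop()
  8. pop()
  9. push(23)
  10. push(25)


push(17) -> [17]
pop()->17, []
push(37) -> [37]
push(18) -> [37, 18]
push(30) -> [37, 18, 30]
pop()->30, [37, 18]
pop()->18, [37]
pop()->37, []
push(23) -> [23]
push(25) -> [23, 25]

Final stack: [23, 25]


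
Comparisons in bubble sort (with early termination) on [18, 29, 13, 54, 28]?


Algorithm: bubble sort (with early termination)
Input: [18, 29, 13, 54, 28]
Sorted: [13, 18, 28, 29, 54]

9


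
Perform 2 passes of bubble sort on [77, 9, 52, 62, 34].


Initial: [77, 9, 52, 62, 34]
Pass 1: [9, 52, 62, 34, 77] (4 swaps)
Pass 2: [9, 52, 34, 62, 77] (1 swaps)

After 2 passes: [9, 52, 34, 62, 77]


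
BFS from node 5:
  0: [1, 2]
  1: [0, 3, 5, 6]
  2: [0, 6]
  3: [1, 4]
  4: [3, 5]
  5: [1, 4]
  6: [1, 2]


Visit 5, enqueue [1, 4]
Visit 1, enqueue [0, 3, 6]
Visit 4, enqueue []
Visit 0, enqueue [2]
Visit 3, enqueue []
Visit 6, enqueue []
Visit 2, enqueue []

BFS order: [5, 1, 4, 0, 3, 6, 2]


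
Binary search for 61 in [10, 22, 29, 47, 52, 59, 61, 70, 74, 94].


Step 1: lo=0, hi=9, mid=4, val=52
Step 2: lo=5, hi=9, mid=7, val=70
Step 3: lo=5, hi=6, mid=5, val=59
Step 4: lo=6, hi=6, mid=6, val=61

Found at index 6


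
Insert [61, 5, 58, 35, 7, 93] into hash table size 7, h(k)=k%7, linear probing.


Insert 61: h=5 -> slot 5
Insert 5: h=5, 1 probes -> slot 6
Insert 58: h=2 -> slot 2
Insert 35: h=0 -> slot 0
Insert 7: h=0, 1 probes -> slot 1
Insert 93: h=2, 1 probes -> slot 3

Table: [35, 7, 58, 93, None, 61, 5]


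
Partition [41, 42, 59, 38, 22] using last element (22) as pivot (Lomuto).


Pivot: 22
Place pivot at 0: [22, 42, 59, 38, 41]

Partitioned: [22, 42, 59, 38, 41]


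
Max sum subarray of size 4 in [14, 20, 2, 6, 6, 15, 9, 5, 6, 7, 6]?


[0:4]: 42
[1:5]: 34
[2:6]: 29
[3:7]: 36
[4:8]: 35
[5:9]: 35
[6:10]: 27
[7:11]: 24

Max: 42 at [0:4]


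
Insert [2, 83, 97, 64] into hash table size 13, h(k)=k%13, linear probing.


Insert 2: h=2 -> slot 2
Insert 83: h=5 -> slot 5
Insert 97: h=6 -> slot 6
Insert 64: h=12 -> slot 12

Table: [None, None, 2, None, None, 83, 97, None, None, None, None, None, 64]


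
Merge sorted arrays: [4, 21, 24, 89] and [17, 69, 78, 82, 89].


Take 4 from A
Take 17 from B
Take 21 from A
Take 24 from A
Take 69 from B
Take 78 from B
Take 82 from B
Take 89 from A

Merged: [4, 17, 21, 24, 69, 78, 82, 89, 89]


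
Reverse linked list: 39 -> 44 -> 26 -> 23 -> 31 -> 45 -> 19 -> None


Step 1: curr=39, set curr.next=prev(None) | reversed so far: 39
Step 2: curr=44, set curr.next=prev(39) | reversed so far: 44 -> 39
Step 3: curr=26, set curr.next=prev(44) | reversed so far: 26 -> 44 -> 39
Step 4: curr=23, set curr.next=prev(26) | reversed so far: 23 -> 26 -> 44 -> 39
Step 5: curr=31, set curr.next=prev(23) | reversed so far: 31 -> 23 -> 26 -> 44 -> 39
Step 6: curr=45, set curr.next=prev(31) | reversed so far: 45 -> 31 -> 23 -> 26 -> 44 -> 39
Step 7: curr=19, set curr.next=prev(45) | reversed so far: 19 -> 45 -> 31 -> 23 -> 26 -> 44 -> 39

19 -> 45 -> 31 -> 23 -> 26 -> 44 -> 39 -> None


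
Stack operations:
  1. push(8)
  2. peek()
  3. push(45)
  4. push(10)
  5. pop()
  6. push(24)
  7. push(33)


push(8) -> [8]
peek()->8
push(45) -> [8, 45]
push(10) -> [8, 45, 10]
pop()->10, [8, 45]
push(24) -> [8, 45, 24]
push(33) -> [8, 45, 24, 33]

Final stack: [8, 45, 24, 33]


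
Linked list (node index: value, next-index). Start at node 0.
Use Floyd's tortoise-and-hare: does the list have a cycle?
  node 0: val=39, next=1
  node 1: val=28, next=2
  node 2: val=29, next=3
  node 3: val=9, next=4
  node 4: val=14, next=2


Floyd's tortoise (slow, +1) and hare (fast, +2):
  init: slow=0, fast=0
  step 1: slow=1, fast=2
  step 2: slow=2, fast=4
  step 3: slow=3, fast=3
  slow == fast at node 3: cycle detected

Cycle: yes


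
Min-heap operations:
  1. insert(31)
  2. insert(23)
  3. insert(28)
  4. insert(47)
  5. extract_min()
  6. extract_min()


insert(31) -> [31]
insert(23) -> [23, 31]
insert(28) -> [23, 31, 28]
insert(47) -> [23, 31, 28, 47]
extract_min()->23, [28, 31, 47]
extract_min()->28, [31, 47]

Final heap: [31, 47]


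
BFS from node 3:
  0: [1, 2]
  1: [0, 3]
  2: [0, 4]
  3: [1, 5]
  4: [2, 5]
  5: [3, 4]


Visit 3, enqueue [1, 5]
Visit 1, enqueue [0]
Visit 5, enqueue [4]
Visit 0, enqueue [2]
Visit 4, enqueue []
Visit 2, enqueue []

BFS order: [3, 1, 5, 0, 4, 2]


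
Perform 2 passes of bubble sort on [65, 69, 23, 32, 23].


Initial: [65, 69, 23, 32, 23]
Pass 1: [65, 23, 32, 23, 69] (3 swaps)
Pass 2: [23, 32, 23, 65, 69] (3 swaps)

After 2 passes: [23, 32, 23, 65, 69]


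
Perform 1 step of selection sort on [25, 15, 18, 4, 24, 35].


Initial: [25, 15, 18, 4, 24, 35]
Step 1: min=4 at 3
  Swap: [4, 15, 18, 25, 24, 35]

After 1 step: [4, 15, 18, 25, 24, 35]


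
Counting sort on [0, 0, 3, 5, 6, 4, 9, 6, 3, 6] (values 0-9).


Input: [0, 0, 3, 5, 6, 4, 9, 6, 3, 6]
Counts: [2, 0, 0, 2, 1, 1, 3, 0, 0, 1]

Sorted: [0, 0, 3, 3, 4, 5, 6, 6, 6, 9]


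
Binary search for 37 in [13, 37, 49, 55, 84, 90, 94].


Step 1: lo=0, hi=6, mid=3, val=55
Step 2: lo=0, hi=2, mid=1, val=37

Found at index 1


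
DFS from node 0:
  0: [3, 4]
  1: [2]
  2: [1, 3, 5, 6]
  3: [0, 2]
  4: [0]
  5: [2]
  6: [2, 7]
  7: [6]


Visit 0, push [4, 3]
Visit 3, push [2]
Visit 2, push [6, 5, 1]
Visit 1, push []
Visit 5, push []
Visit 6, push [7]
Visit 7, push []
Visit 4, push []

DFS order: [0, 3, 2, 1, 5, 6, 7, 4]


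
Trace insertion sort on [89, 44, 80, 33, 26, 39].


Initial: [89, 44, 80, 33, 26, 39]
Insert 44: [44, 89, 80, 33, 26, 39]
Insert 80: [44, 80, 89, 33, 26, 39]
Insert 33: [33, 44, 80, 89, 26, 39]
Insert 26: [26, 33, 44, 80, 89, 39]
Insert 39: [26, 33, 39, 44, 80, 89]

Sorted: [26, 33, 39, 44, 80, 89]


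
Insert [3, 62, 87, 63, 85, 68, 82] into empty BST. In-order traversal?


Insert 3: root
Insert 62: R from 3
Insert 87: R from 3 -> R from 62
Insert 63: R from 3 -> R from 62 -> L from 87
Insert 85: R from 3 -> R from 62 -> L from 87 -> R from 63
Insert 68: R from 3 -> R from 62 -> L from 87 -> R from 63 -> L from 85
Insert 82: R from 3 -> R from 62 -> L from 87 -> R from 63 -> L from 85 -> R from 68

In-order: [3, 62, 63, 68, 82, 85, 87]


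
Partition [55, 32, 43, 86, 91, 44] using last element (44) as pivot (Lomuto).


Pivot: 44
  32 <= 44: swap -> [32, 55, 43, 86, 91, 44]
  43 <= 44: swap -> [32, 43, 55, 86, 91, 44]
Place pivot at 2: [32, 43, 44, 86, 91, 55]

Partitioned: [32, 43, 44, 86, 91, 55]


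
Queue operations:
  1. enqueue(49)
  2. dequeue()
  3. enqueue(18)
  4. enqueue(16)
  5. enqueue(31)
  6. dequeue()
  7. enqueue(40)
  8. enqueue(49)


enqueue(49) -> [49]
dequeue()->49, []
enqueue(18) -> [18]
enqueue(16) -> [18, 16]
enqueue(31) -> [18, 16, 31]
dequeue()->18, [16, 31]
enqueue(40) -> [16, 31, 40]
enqueue(49) -> [16, 31, 40, 49]

Final queue: [16, 31, 40, 49]


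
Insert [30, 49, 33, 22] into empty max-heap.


Insert 30: [30]
Insert 49: [49, 30]
Insert 33: [49, 30, 33]
Insert 22: [49, 30, 33, 22]

Final heap: [49, 30, 33, 22]


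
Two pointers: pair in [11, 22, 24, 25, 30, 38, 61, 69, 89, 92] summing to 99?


lo=0(11)+hi=9(92)=103
lo=0(11)+hi=8(89)=100
lo=0(11)+hi=7(69)=80
lo=1(22)+hi=7(69)=91
lo=2(24)+hi=7(69)=93
lo=3(25)+hi=7(69)=94
lo=4(30)+hi=7(69)=99

Yes: 30+69=99


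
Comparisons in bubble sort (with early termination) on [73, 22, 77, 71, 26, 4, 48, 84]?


Algorithm: bubble sort (with early termination)
Input: [73, 22, 77, 71, 26, 4, 48, 84]
Sorted: [4, 22, 26, 48, 71, 73, 77, 84]

27


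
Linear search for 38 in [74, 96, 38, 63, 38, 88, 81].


i=0: 74!=38
i=1: 96!=38
i=2: 38==38 found!

Found at 2, 3 comps


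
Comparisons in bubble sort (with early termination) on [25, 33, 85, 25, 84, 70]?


Algorithm: bubble sort (with early termination)
Input: [25, 33, 85, 25, 84, 70]
Sorted: [25, 25, 33, 70, 84, 85]

12


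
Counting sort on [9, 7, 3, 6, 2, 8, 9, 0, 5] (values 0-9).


Input: [9, 7, 3, 6, 2, 8, 9, 0, 5]
Counts: [1, 0, 1, 1, 0, 1, 1, 1, 1, 2]

Sorted: [0, 2, 3, 5, 6, 7, 8, 9, 9]


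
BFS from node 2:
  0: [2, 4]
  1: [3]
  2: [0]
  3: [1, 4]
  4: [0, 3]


Visit 2, enqueue [0]
Visit 0, enqueue [4]
Visit 4, enqueue [3]
Visit 3, enqueue [1]
Visit 1, enqueue []

BFS order: [2, 0, 4, 3, 1]


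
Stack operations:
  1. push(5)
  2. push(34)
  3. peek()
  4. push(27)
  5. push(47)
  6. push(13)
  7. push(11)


push(5) -> [5]
push(34) -> [5, 34]
peek()->34
push(27) -> [5, 34, 27]
push(47) -> [5, 34, 27, 47]
push(13) -> [5, 34, 27, 47, 13]
push(11) -> [5, 34, 27, 47, 13, 11]

Final stack: [5, 34, 27, 47, 13, 11]


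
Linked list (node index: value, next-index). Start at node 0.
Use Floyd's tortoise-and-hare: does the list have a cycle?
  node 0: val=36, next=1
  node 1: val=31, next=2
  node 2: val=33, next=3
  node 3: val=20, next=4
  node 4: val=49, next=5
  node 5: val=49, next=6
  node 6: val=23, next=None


Floyd's tortoise (slow, +1) and hare (fast, +2):
  init: slow=0, fast=0
  step 1: slow=1, fast=2
  step 2: slow=2, fast=4
  step 3: slow=3, fast=6
  step 4: fast -> None, no cycle

Cycle: no


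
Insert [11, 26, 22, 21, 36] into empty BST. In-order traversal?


Insert 11: root
Insert 26: R from 11
Insert 22: R from 11 -> L from 26
Insert 21: R from 11 -> L from 26 -> L from 22
Insert 36: R from 11 -> R from 26

In-order: [11, 21, 22, 26, 36]


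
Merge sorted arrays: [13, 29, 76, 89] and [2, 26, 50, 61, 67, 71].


Take 2 from B
Take 13 from A
Take 26 from B
Take 29 from A
Take 50 from B
Take 61 from B
Take 67 from B
Take 71 from B

Merged: [2, 13, 26, 29, 50, 61, 67, 71, 76, 89]


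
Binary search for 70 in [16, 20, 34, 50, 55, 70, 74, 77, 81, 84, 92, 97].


Step 1: lo=0, hi=11, mid=5, val=70

Found at index 5


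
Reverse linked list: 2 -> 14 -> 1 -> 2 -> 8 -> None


Step 1: curr=2, set curr.next=prev(None) | reversed so far: 2
Step 2: curr=14, set curr.next=prev(2) | reversed so far: 14 -> 2
Step 3: curr=1, set curr.next=prev(14) | reversed so far: 1 -> 14 -> 2
Step 4: curr=2, set curr.next=prev(1) | reversed so far: 2 -> 1 -> 14 -> 2
Step 5: curr=8, set curr.next=prev(2) | reversed so far: 8 -> 2 -> 1 -> 14 -> 2

8 -> 2 -> 1 -> 14 -> 2 -> None


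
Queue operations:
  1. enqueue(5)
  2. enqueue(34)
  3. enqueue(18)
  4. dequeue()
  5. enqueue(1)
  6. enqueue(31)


enqueue(5) -> [5]
enqueue(34) -> [5, 34]
enqueue(18) -> [5, 34, 18]
dequeue()->5, [34, 18]
enqueue(1) -> [34, 18, 1]
enqueue(31) -> [34, 18, 1, 31]

Final queue: [34, 18, 1, 31]


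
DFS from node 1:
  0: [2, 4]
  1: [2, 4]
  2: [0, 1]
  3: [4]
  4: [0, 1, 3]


Visit 1, push [4, 2]
Visit 2, push [0]
Visit 0, push [4]
Visit 4, push [3]
Visit 3, push []

DFS order: [1, 2, 0, 4, 3]


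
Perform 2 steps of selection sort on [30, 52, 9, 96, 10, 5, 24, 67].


Initial: [30, 52, 9, 96, 10, 5, 24, 67]
Step 1: min=5 at 5
  Swap: [5, 52, 9, 96, 10, 30, 24, 67]
Step 2: min=9 at 2
  Swap: [5, 9, 52, 96, 10, 30, 24, 67]

After 2 steps: [5, 9, 52, 96, 10, 30, 24, 67]


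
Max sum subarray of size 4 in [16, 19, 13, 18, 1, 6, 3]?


[0:4]: 66
[1:5]: 51
[2:6]: 38
[3:7]: 28

Max: 66 at [0:4]


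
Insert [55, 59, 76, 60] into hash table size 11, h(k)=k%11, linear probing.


Insert 55: h=0 -> slot 0
Insert 59: h=4 -> slot 4
Insert 76: h=10 -> slot 10
Insert 60: h=5 -> slot 5

Table: [55, None, None, None, 59, 60, None, None, None, None, 76]


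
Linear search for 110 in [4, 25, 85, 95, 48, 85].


i=0: 4!=110
i=1: 25!=110
i=2: 85!=110
i=3: 95!=110
i=4: 48!=110
i=5: 85!=110

Not found, 6 comps


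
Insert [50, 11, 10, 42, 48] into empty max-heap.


Insert 50: [50]
Insert 11: [50, 11]
Insert 10: [50, 11, 10]
Insert 42: [50, 42, 10, 11]
Insert 48: [50, 48, 10, 11, 42]

Final heap: [50, 48, 10, 11, 42]


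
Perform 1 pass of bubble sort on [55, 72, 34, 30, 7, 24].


Initial: [55, 72, 34, 30, 7, 24]
Pass 1: [55, 34, 30, 7, 24, 72] (4 swaps)

After 1 pass: [55, 34, 30, 7, 24, 72]


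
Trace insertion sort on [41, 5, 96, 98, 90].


Initial: [41, 5, 96, 98, 90]
Insert 5: [5, 41, 96, 98, 90]
Insert 96: [5, 41, 96, 98, 90]
Insert 98: [5, 41, 96, 98, 90]
Insert 90: [5, 41, 90, 96, 98]

Sorted: [5, 41, 90, 96, 98]


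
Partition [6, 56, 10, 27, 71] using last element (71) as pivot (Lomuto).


Pivot: 71
  6 <= 71: advance i (no swap)
  56 <= 71: advance i (no swap)
  10 <= 71: advance i (no swap)
  27 <= 71: advance i (no swap)
Place pivot at 4: [6, 56, 10, 27, 71]

Partitioned: [6, 56, 10, 27, 71]


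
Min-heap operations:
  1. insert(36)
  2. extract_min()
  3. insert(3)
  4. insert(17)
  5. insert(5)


insert(36) -> [36]
extract_min()->36, []
insert(3) -> [3]
insert(17) -> [3, 17]
insert(5) -> [3, 17, 5]

Final heap: [3, 17, 5]


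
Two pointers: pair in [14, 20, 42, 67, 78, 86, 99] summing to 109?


lo=0(14)+hi=6(99)=113
lo=0(14)+hi=5(86)=100
lo=1(20)+hi=5(86)=106
lo=2(42)+hi=5(86)=128
lo=2(42)+hi=4(78)=120
lo=2(42)+hi=3(67)=109

Yes: 42+67=109


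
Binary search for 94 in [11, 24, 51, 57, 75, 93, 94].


Step 1: lo=0, hi=6, mid=3, val=57
Step 2: lo=4, hi=6, mid=5, val=93
Step 3: lo=6, hi=6, mid=6, val=94

Found at index 6


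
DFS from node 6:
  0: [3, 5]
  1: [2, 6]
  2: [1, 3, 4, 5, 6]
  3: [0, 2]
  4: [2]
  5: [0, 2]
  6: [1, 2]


Visit 6, push [2, 1]
Visit 1, push [2]
Visit 2, push [5, 4, 3]
Visit 3, push [0]
Visit 0, push [5]
Visit 5, push []
Visit 4, push []

DFS order: [6, 1, 2, 3, 0, 5, 4]


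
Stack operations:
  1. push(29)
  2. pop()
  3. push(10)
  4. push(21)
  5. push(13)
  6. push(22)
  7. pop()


push(29) -> [29]
pop()->29, []
push(10) -> [10]
push(21) -> [10, 21]
push(13) -> [10, 21, 13]
push(22) -> [10, 21, 13, 22]
pop()->22, [10, 21, 13]

Final stack: [10, 21, 13]


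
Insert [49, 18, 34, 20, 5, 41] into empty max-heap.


Insert 49: [49]
Insert 18: [49, 18]
Insert 34: [49, 18, 34]
Insert 20: [49, 20, 34, 18]
Insert 5: [49, 20, 34, 18, 5]
Insert 41: [49, 20, 41, 18, 5, 34]

Final heap: [49, 20, 41, 18, 5, 34]


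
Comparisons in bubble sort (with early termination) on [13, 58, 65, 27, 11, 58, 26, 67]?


Algorithm: bubble sort (with early termination)
Input: [13, 58, 65, 27, 11, 58, 26, 67]
Sorted: [11, 13, 26, 27, 58, 58, 65, 67]

25


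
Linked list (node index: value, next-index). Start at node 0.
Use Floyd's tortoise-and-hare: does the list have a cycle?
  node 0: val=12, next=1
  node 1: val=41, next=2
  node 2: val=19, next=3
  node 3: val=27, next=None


Floyd's tortoise (slow, +1) and hare (fast, +2):
  init: slow=0, fast=0
  step 1: slow=1, fast=2
  step 2: fast 2->3->None, no cycle

Cycle: no


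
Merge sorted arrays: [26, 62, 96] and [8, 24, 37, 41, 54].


Take 8 from B
Take 24 from B
Take 26 from A
Take 37 from B
Take 41 from B
Take 54 from B

Merged: [8, 24, 26, 37, 41, 54, 62, 96]


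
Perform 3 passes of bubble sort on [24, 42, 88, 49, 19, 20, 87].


Initial: [24, 42, 88, 49, 19, 20, 87]
Pass 1: [24, 42, 49, 19, 20, 87, 88] (4 swaps)
Pass 2: [24, 42, 19, 20, 49, 87, 88] (2 swaps)
Pass 3: [24, 19, 20, 42, 49, 87, 88] (2 swaps)

After 3 passes: [24, 19, 20, 42, 49, 87, 88]


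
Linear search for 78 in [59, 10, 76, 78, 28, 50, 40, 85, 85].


i=0: 59!=78
i=1: 10!=78
i=2: 76!=78
i=3: 78==78 found!

Found at 3, 4 comps


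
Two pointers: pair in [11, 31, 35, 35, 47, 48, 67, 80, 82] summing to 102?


lo=0(11)+hi=8(82)=93
lo=1(31)+hi=8(82)=113
lo=1(31)+hi=7(80)=111
lo=1(31)+hi=6(67)=98
lo=2(35)+hi=6(67)=102

Yes: 35+67=102


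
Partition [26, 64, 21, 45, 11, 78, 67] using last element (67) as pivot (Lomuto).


Pivot: 67
  26 <= 67: advance i (no swap)
  64 <= 67: advance i (no swap)
  21 <= 67: advance i (no swap)
  45 <= 67: advance i (no swap)
  11 <= 67: advance i (no swap)
Place pivot at 5: [26, 64, 21, 45, 11, 67, 78]

Partitioned: [26, 64, 21, 45, 11, 67, 78]


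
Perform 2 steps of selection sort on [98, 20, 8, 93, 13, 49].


Initial: [98, 20, 8, 93, 13, 49]
Step 1: min=8 at 2
  Swap: [8, 20, 98, 93, 13, 49]
Step 2: min=13 at 4
  Swap: [8, 13, 98, 93, 20, 49]

After 2 steps: [8, 13, 98, 93, 20, 49]


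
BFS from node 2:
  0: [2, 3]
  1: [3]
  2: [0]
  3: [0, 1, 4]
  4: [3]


Visit 2, enqueue [0]
Visit 0, enqueue [3]
Visit 3, enqueue [1, 4]
Visit 1, enqueue []
Visit 4, enqueue []

BFS order: [2, 0, 3, 1, 4]


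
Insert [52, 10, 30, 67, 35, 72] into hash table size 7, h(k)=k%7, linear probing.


Insert 52: h=3 -> slot 3
Insert 10: h=3, 1 probes -> slot 4
Insert 30: h=2 -> slot 2
Insert 67: h=4, 1 probes -> slot 5
Insert 35: h=0 -> slot 0
Insert 72: h=2, 4 probes -> slot 6

Table: [35, None, 30, 52, 10, 67, 72]


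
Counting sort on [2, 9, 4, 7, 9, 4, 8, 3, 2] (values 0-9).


Input: [2, 9, 4, 7, 9, 4, 8, 3, 2]
Counts: [0, 0, 2, 1, 2, 0, 0, 1, 1, 2]

Sorted: [2, 2, 3, 4, 4, 7, 8, 9, 9]


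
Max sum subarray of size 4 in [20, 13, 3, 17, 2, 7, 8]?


[0:4]: 53
[1:5]: 35
[2:6]: 29
[3:7]: 34

Max: 53 at [0:4]


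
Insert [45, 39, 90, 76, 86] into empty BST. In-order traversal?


Insert 45: root
Insert 39: L from 45
Insert 90: R from 45
Insert 76: R from 45 -> L from 90
Insert 86: R from 45 -> L from 90 -> R from 76

In-order: [39, 45, 76, 86, 90]


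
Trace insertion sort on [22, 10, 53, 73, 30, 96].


Initial: [22, 10, 53, 73, 30, 96]
Insert 10: [10, 22, 53, 73, 30, 96]
Insert 53: [10, 22, 53, 73, 30, 96]
Insert 73: [10, 22, 53, 73, 30, 96]
Insert 30: [10, 22, 30, 53, 73, 96]
Insert 96: [10, 22, 30, 53, 73, 96]

Sorted: [10, 22, 30, 53, 73, 96]


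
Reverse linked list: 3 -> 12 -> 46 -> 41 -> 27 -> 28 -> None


Step 1: curr=3, set curr.next=prev(None) | reversed so far: 3
Step 2: curr=12, set curr.next=prev(3) | reversed so far: 12 -> 3
Step 3: curr=46, set curr.next=prev(12) | reversed so far: 46 -> 12 -> 3
Step 4: curr=41, set curr.next=prev(46) | reversed so far: 41 -> 46 -> 12 -> 3
Step 5: curr=27, set curr.next=prev(41) | reversed so far: 27 -> 41 -> 46 -> 12 -> 3
Step 6: curr=28, set curr.next=prev(27) | reversed so far: 28 -> 27 -> 41 -> 46 -> 12 -> 3

28 -> 27 -> 41 -> 46 -> 12 -> 3 -> None


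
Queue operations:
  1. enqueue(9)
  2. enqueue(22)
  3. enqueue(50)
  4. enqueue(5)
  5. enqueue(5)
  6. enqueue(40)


enqueue(9) -> [9]
enqueue(22) -> [9, 22]
enqueue(50) -> [9, 22, 50]
enqueue(5) -> [9, 22, 50, 5]
enqueue(5) -> [9, 22, 50, 5, 5]
enqueue(40) -> [9, 22, 50, 5, 5, 40]

Final queue: [9, 22, 50, 5, 5, 40]


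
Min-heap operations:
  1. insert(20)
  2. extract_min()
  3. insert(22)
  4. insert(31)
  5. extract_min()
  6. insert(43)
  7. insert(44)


insert(20) -> [20]
extract_min()->20, []
insert(22) -> [22]
insert(31) -> [22, 31]
extract_min()->22, [31]
insert(43) -> [31, 43]
insert(44) -> [31, 43, 44]

Final heap: [31, 43, 44]


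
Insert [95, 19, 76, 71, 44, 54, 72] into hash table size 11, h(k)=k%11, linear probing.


Insert 95: h=7 -> slot 7
Insert 19: h=8 -> slot 8
Insert 76: h=10 -> slot 10
Insert 71: h=5 -> slot 5
Insert 44: h=0 -> slot 0
Insert 54: h=10, 2 probes -> slot 1
Insert 72: h=6 -> slot 6

Table: [44, 54, None, None, None, 71, 72, 95, 19, None, 76]


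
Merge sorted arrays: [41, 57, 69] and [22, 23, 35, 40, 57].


Take 22 from B
Take 23 from B
Take 35 from B
Take 40 from B
Take 41 from A
Take 57 from A
Take 57 from B

Merged: [22, 23, 35, 40, 41, 57, 57, 69]


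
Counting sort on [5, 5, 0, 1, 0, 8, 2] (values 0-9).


Input: [5, 5, 0, 1, 0, 8, 2]
Counts: [2, 1, 1, 0, 0, 2, 0, 0, 1, 0]

Sorted: [0, 0, 1, 2, 5, 5, 8]


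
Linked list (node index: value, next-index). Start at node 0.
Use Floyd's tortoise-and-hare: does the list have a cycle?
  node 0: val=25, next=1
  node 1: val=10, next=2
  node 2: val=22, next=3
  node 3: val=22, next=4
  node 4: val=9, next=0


Floyd's tortoise (slow, +1) and hare (fast, +2):
  init: slow=0, fast=0
  step 1: slow=1, fast=2
  step 2: slow=2, fast=4
  step 3: slow=3, fast=1
  step 4: slow=4, fast=3
  step 5: slow=0, fast=0
  slow == fast at node 0: cycle detected

Cycle: yes


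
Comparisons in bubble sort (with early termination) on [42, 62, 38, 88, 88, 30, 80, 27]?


Algorithm: bubble sort (with early termination)
Input: [42, 62, 38, 88, 88, 30, 80, 27]
Sorted: [27, 30, 38, 42, 62, 80, 88, 88]

28


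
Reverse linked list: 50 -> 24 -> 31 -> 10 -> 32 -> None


Step 1: curr=50, set curr.next=prev(None) | reversed so far: 50
Step 2: curr=24, set curr.next=prev(50) | reversed so far: 24 -> 50
Step 3: curr=31, set curr.next=prev(24) | reversed so far: 31 -> 24 -> 50
Step 4: curr=10, set curr.next=prev(31) | reversed so far: 10 -> 31 -> 24 -> 50
Step 5: curr=32, set curr.next=prev(10) | reversed so far: 32 -> 10 -> 31 -> 24 -> 50

32 -> 10 -> 31 -> 24 -> 50 -> None


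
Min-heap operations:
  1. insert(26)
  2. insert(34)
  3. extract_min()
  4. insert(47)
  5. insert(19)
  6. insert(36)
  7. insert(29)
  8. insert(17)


insert(26) -> [26]
insert(34) -> [26, 34]
extract_min()->26, [34]
insert(47) -> [34, 47]
insert(19) -> [19, 47, 34]
insert(36) -> [19, 36, 34, 47]
insert(29) -> [19, 29, 34, 47, 36]
insert(17) -> [17, 29, 19, 47, 36, 34]

Final heap: [17, 29, 19, 47, 36, 34]


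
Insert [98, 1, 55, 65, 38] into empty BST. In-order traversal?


Insert 98: root
Insert 1: L from 98
Insert 55: L from 98 -> R from 1
Insert 65: L from 98 -> R from 1 -> R from 55
Insert 38: L from 98 -> R from 1 -> L from 55

In-order: [1, 38, 55, 65, 98]


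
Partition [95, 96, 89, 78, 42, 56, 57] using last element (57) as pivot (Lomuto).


Pivot: 57
  42 <= 57: swap -> [42, 96, 89, 78, 95, 56, 57]
  56 <= 57: swap -> [42, 56, 89, 78, 95, 96, 57]
Place pivot at 2: [42, 56, 57, 78, 95, 96, 89]

Partitioned: [42, 56, 57, 78, 95, 96, 89]


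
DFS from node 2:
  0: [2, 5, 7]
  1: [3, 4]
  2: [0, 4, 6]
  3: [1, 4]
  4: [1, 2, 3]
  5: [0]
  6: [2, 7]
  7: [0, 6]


Visit 2, push [6, 4, 0]
Visit 0, push [7, 5]
Visit 5, push []
Visit 7, push [6]
Visit 6, push []
Visit 4, push [3, 1]
Visit 1, push [3]
Visit 3, push []

DFS order: [2, 0, 5, 7, 6, 4, 1, 3]


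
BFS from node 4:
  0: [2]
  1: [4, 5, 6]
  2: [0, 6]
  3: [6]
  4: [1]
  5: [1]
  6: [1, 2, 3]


Visit 4, enqueue [1]
Visit 1, enqueue [5, 6]
Visit 5, enqueue []
Visit 6, enqueue [2, 3]
Visit 2, enqueue [0]
Visit 3, enqueue []
Visit 0, enqueue []

BFS order: [4, 1, 5, 6, 2, 3, 0]


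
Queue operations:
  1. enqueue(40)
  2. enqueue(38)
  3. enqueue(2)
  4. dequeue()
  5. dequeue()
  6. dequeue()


enqueue(40) -> [40]
enqueue(38) -> [40, 38]
enqueue(2) -> [40, 38, 2]
dequeue()->40, [38, 2]
dequeue()->38, [2]
dequeue()->2, []

Final queue: []


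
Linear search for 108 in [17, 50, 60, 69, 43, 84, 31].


i=0: 17!=108
i=1: 50!=108
i=2: 60!=108
i=3: 69!=108
i=4: 43!=108
i=5: 84!=108
i=6: 31!=108

Not found, 7 comps


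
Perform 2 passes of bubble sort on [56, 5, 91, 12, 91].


Initial: [56, 5, 91, 12, 91]
Pass 1: [5, 56, 12, 91, 91] (2 swaps)
Pass 2: [5, 12, 56, 91, 91] (1 swaps)

After 2 passes: [5, 12, 56, 91, 91]


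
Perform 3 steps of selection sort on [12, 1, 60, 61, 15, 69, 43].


Initial: [12, 1, 60, 61, 15, 69, 43]
Step 1: min=1 at 1
  Swap: [1, 12, 60, 61, 15, 69, 43]
Step 2: min=12 at 1
  Swap: [1, 12, 60, 61, 15, 69, 43]
Step 3: min=15 at 4
  Swap: [1, 12, 15, 61, 60, 69, 43]

After 3 steps: [1, 12, 15, 61, 60, 69, 43]


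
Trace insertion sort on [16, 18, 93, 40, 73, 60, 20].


Initial: [16, 18, 93, 40, 73, 60, 20]
Insert 18: [16, 18, 93, 40, 73, 60, 20]
Insert 93: [16, 18, 93, 40, 73, 60, 20]
Insert 40: [16, 18, 40, 93, 73, 60, 20]
Insert 73: [16, 18, 40, 73, 93, 60, 20]
Insert 60: [16, 18, 40, 60, 73, 93, 20]
Insert 20: [16, 18, 20, 40, 60, 73, 93]

Sorted: [16, 18, 20, 40, 60, 73, 93]


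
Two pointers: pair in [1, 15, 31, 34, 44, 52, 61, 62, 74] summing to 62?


lo=0(1)+hi=8(74)=75
lo=0(1)+hi=7(62)=63
lo=0(1)+hi=6(61)=62

Yes: 1+61=62


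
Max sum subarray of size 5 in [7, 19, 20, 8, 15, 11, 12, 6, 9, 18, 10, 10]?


[0:5]: 69
[1:6]: 73
[2:7]: 66
[3:8]: 52
[4:9]: 53
[5:10]: 56
[6:11]: 55
[7:12]: 53

Max: 73 at [1:6]


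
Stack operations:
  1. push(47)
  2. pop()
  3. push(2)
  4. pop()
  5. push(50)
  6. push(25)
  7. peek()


push(47) -> [47]
pop()->47, []
push(2) -> [2]
pop()->2, []
push(50) -> [50]
push(25) -> [50, 25]
peek()->25

Final stack: [50, 25]


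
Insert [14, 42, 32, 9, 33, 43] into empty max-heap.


Insert 14: [14]
Insert 42: [42, 14]
Insert 32: [42, 14, 32]
Insert 9: [42, 14, 32, 9]
Insert 33: [42, 33, 32, 9, 14]
Insert 43: [43, 33, 42, 9, 14, 32]

Final heap: [43, 33, 42, 9, 14, 32]


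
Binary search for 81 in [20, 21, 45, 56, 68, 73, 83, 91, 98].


Step 1: lo=0, hi=8, mid=4, val=68
Step 2: lo=5, hi=8, mid=6, val=83
Step 3: lo=5, hi=5, mid=5, val=73

Not found


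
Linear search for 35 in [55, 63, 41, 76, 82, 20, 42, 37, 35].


i=0: 55!=35
i=1: 63!=35
i=2: 41!=35
i=3: 76!=35
i=4: 82!=35
i=5: 20!=35
i=6: 42!=35
i=7: 37!=35
i=8: 35==35 found!

Found at 8, 9 comps


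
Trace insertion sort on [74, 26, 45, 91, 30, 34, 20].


Initial: [74, 26, 45, 91, 30, 34, 20]
Insert 26: [26, 74, 45, 91, 30, 34, 20]
Insert 45: [26, 45, 74, 91, 30, 34, 20]
Insert 91: [26, 45, 74, 91, 30, 34, 20]
Insert 30: [26, 30, 45, 74, 91, 34, 20]
Insert 34: [26, 30, 34, 45, 74, 91, 20]
Insert 20: [20, 26, 30, 34, 45, 74, 91]

Sorted: [20, 26, 30, 34, 45, 74, 91]


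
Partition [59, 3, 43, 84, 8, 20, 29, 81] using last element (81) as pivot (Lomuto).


Pivot: 81
  59 <= 81: advance i (no swap)
  3 <= 81: advance i (no swap)
  43 <= 81: advance i (no swap)
  8 <= 81: swap -> [59, 3, 43, 8, 84, 20, 29, 81]
  20 <= 81: swap -> [59, 3, 43, 8, 20, 84, 29, 81]
  29 <= 81: swap -> [59, 3, 43, 8, 20, 29, 84, 81]
Place pivot at 6: [59, 3, 43, 8, 20, 29, 81, 84]

Partitioned: [59, 3, 43, 8, 20, 29, 81, 84]


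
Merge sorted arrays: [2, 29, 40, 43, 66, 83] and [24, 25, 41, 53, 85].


Take 2 from A
Take 24 from B
Take 25 from B
Take 29 from A
Take 40 from A
Take 41 from B
Take 43 from A
Take 53 from B
Take 66 from A
Take 83 from A

Merged: [2, 24, 25, 29, 40, 41, 43, 53, 66, 83, 85]


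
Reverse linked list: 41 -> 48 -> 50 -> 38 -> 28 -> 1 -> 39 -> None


Step 1: curr=41, set curr.next=prev(None) | reversed so far: 41
Step 2: curr=48, set curr.next=prev(41) | reversed so far: 48 -> 41
Step 3: curr=50, set curr.next=prev(48) | reversed so far: 50 -> 48 -> 41
Step 4: curr=38, set curr.next=prev(50) | reversed so far: 38 -> 50 -> 48 -> 41
Step 5: curr=28, set curr.next=prev(38) | reversed so far: 28 -> 38 -> 50 -> 48 -> 41
Step 6: curr=1, set curr.next=prev(28) | reversed so far: 1 -> 28 -> 38 -> 50 -> 48 -> 41
Step 7: curr=39, set curr.next=prev(1) | reversed so far: 39 -> 1 -> 28 -> 38 -> 50 -> 48 -> 41

39 -> 1 -> 28 -> 38 -> 50 -> 48 -> 41 -> None


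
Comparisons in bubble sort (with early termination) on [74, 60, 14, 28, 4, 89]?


Algorithm: bubble sort (with early termination)
Input: [74, 60, 14, 28, 4, 89]
Sorted: [4, 14, 28, 60, 74, 89]

15


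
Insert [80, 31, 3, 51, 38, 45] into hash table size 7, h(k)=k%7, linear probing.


Insert 80: h=3 -> slot 3
Insert 31: h=3, 1 probes -> slot 4
Insert 3: h=3, 2 probes -> slot 5
Insert 51: h=2 -> slot 2
Insert 38: h=3, 3 probes -> slot 6
Insert 45: h=3, 4 probes -> slot 0

Table: [45, None, 51, 80, 31, 3, 38]


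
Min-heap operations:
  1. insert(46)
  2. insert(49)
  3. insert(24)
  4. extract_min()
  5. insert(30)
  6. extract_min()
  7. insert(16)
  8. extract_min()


insert(46) -> [46]
insert(49) -> [46, 49]
insert(24) -> [24, 49, 46]
extract_min()->24, [46, 49]
insert(30) -> [30, 49, 46]
extract_min()->30, [46, 49]
insert(16) -> [16, 49, 46]
extract_min()->16, [46, 49]

Final heap: [46, 49]


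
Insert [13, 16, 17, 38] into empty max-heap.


Insert 13: [13]
Insert 16: [16, 13]
Insert 17: [17, 13, 16]
Insert 38: [38, 17, 16, 13]

Final heap: [38, 17, 16, 13]


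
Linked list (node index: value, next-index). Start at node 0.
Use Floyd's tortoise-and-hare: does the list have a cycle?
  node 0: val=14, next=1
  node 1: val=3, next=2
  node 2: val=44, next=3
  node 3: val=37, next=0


Floyd's tortoise (slow, +1) and hare (fast, +2):
  init: slow=0, fast=0
  step 1: slow=1, fast=2
  step 2: slow=2, fast=0
  step 3: slow=3, fast=2
  step 4: slow=0, fast=0
  slow == fast at node 0: cycle detected

Cycle: yes


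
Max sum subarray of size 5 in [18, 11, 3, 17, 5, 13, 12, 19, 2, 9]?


[0:5]: 54
[1:6]: 49
[2:7]: 50
[3:8]: 66
[4:9]: 51
[5:10]: 55

Max: 66 at [3:8]


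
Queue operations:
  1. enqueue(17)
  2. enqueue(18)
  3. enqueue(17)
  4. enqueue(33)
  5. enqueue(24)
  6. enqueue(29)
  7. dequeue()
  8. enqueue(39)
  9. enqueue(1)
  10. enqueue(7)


enqueue(17) -> [17]
enqueue(18) -> [17, 18]
enqueue(17) -> [17, 18, 17]
enqueue(33) -> [17, 18, 17, 33]
enqueue(24) -> [17, 18, 17, 33, 24]
enqueue(29) -> [17, 18, 17, 33, 24, 29]
dequeue()->17, [18, 17, 33, 24, 29]
enqueue(39) -> [18, 17, 33, 24, 29, 39]
enqueue(1) -> [18, 17, 33, 24, 29, 39, 1]
enqueue(7) -> [18, 17, 33, 24, 29, 39, 1, 7]

Final queue: [18, 17, 33, 24, 29, 39, 1, 7]


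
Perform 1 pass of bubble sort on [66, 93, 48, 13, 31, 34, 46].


Initial: [66, 93, 48, 13, 31, 34, 46]
Pass 1: [66, 48, 13, 31, 34, 46, 93] (5 swaps)

After 1 pass: [66, 48, 13, 31, 34, 46, 93]


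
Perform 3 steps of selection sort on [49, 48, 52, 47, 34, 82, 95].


Initial: [49, 48, 52, 47, 34, 82, 95]
Step 1: min=34 at 4
  Swap: [34, 48, 52, 47, 49, 82, 95]
Step 2: min=47 at 3
  Swap: [34, 47, 52, 48, 49, 82, 95]
Step 3: min=48 at 3
  Swap: [34, 47, 48, 52, 49, 82, 95]

After 3 steps: [34, 47, 48, 52, 49, 82, 95]


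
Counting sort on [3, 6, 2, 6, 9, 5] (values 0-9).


Input: [3, 6, 2, 6, 9, 5]
Counts: [0, 0, 1, 1, 0, 1, 2, 0, 0, 1]

Sorted: [2, 3, 5, 6, 6, 9]


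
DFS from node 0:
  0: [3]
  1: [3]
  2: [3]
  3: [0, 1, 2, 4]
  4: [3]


Visit 0, push [3]
Visit 3, push [4, 2, 1]
Visit 1, push []
Visit 2, push []
Visit 4, push []

DFS order: [0, 3, 1, 2, 4]


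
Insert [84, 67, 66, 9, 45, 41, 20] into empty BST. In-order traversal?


Insert 84: root
Insert 67: L from 84
Insert 66: L from 84 -> L from 67
Insert 9: L from 84 -> L from 67 -> L from 66
Insert 45: L from 84 -> L from 67 -> L from 66 -> R from 9
Insert 41: L from 84 -> L from 67 -> L from 66 -> R from 9 -> L from 45
Insert 20: L from 84 -> L from 67 -> L from 66 -> R from 9 -> L from 45 -> L from 41

In-order: [9, 20, 41, 45, 66, 67, 84]


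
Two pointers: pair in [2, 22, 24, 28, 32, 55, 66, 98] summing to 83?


lo=0(2)+hi=7(98)=100
lo=0(2)+hi=6(66)=68
lo=1(22)+hi=6(66)=88
lo=1(22)+hi=5(55)=77
lo=2(24)+hi=5(55)=79
lo=3(28)+hi=5(55)=83

Yes: 28+55=83


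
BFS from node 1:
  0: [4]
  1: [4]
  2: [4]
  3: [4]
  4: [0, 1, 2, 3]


Visit 1, enqueue [4]
Visit 4, enqueue [0, 2, 3]
Visit 0, enqueue []
Visit 2, enqueue []
Visit 3, enqueue []

BFS order: [1, 4, 0, 2, 3]


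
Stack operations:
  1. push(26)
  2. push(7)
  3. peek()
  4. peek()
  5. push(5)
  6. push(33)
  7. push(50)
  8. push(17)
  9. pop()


push(26) -> [26]
push(7) -> [26, 7]
peek()->7
peek()->7
push(5) -> [26, 7, 5]
push(33) -> [26, 7, 5, 33]
push(50) -> [26, 7, 5, 33, 50]
push(17) -> [26, 7, 5, 33, 50, 17]
pop()->17, [26, 7, 5, 33, 50]

Final stack: [26, 7, 5, 33, 50]
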